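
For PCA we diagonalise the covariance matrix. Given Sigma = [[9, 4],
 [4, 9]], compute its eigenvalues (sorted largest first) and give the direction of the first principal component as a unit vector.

Step 1 — characteristic polynomial of 2×2 Sigma:
  det(Sigma - λI) = λ² - trace · λ + det = 0.
  trace = 9 + 9 = 18, det = 9·9 - (4)² = 65.
Step 2 — discriminant:
  Δ = trace² - 4·det = 324 - 260 = 64.
Step 3 — eigenvalues:
  λ = (trace ± √Δ)/2 = (18 ± 8)/2,
  λ_1 = 13,  λ_2 = 5.

Step 4 — unit eigenvector for λ_1: solve (Sigma - λ_1 I)v = 0. First row:
  (9 - 13)·v_x + (4)·v_y = 0, i.e. (-4)·v_x + (4)·v_y = 0,
  so v ∝ (b, λ_1 - a) = (4, 4) = u.
  ||u|| = √((4)² + (4)²) = √(32) ≈ 5.6569,
  v_1 = u/||u|| ≈ (0.7071, 0.7071) (||v_1|| = 1).

λ_1 = 13,  λ_2 = 5;  v_1 ≈ (0.7071, 0.7071)


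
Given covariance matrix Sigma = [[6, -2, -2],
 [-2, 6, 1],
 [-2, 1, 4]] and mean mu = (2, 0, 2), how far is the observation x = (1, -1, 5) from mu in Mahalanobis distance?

Step 1 — centre the observation: (x - mu) = (-1, -1, 3).

Step 2 — invert Sigma (cofactor / det for 3×3, or solve directly):
  Sigma^{-1} = [[0.217, 0.0566, 0.0943],
 [0.0566, 0.1887, -0.0189],
 [0.0943, -0.0189, 0.3019]].

Step 3 — form the quadratic (x - mu)^T · Sigma^{-1} · (x - mu):
  Sigma^{-1} · (x - mu) = (0.0094, -0.3019, 0.8302).
  (x - mu)^T · [Sigma^{-1} · (x - mu)] = (-1)·(0.0094) + (-1)·(-0.3019) + (3)·(0.8302) = 2.783.

Step 4 — take square root: d = √(2.783) ≈ 1.6682.

d(x, mu) = √(2.783) ≈ 1.6682


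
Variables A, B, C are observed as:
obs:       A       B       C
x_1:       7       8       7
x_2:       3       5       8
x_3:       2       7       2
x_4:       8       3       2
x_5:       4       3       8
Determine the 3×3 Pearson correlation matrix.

Step 1 — column means:
  mean(A) = (7 + 3 + 2 + 8 + 4) / 5 = 24/5 = 4.8
  mean(B) = (8 + 5 + 7 + 3 + 3) / 5 = 26/5 = 5.2
  mean(C) = (7 + 8 + 2 + 2 + 8) / 5 = 27/5 = 5.4

Step 2 — sample variances and covariances s[i,j] = (1/(n-1)) · Σ_k (x_{k,i} - mean_i) · (x_{k,j} - mean_j), with n-1 = 4:
  s[A,A] = ((2.2)·(2.2) + (-1.8)·(-1.8) + (-2.8)·(-2.8) + (3.2)·(3.2) + (-0.8)·(-0.8)) / 4 = 26.8/4 = 6.7
  s[A,B] = ((2.2)·(2.8) + (-1.8)·(-0.2) + (-2.8)·(1.8) + (3.2)·(-2.2) + (-0.8)·(-2.2)) / 4 = -3.8/4 = -0.95
  s[A,C] = ((2.2)·(1.6) + (-1.8)·(2.6) + (-2.8)·(-3.4) + (3.2)·(-3.4) + (-0.8)·(2.6)) / 4 = -4.6/4 = -1.15
  s[B,B] = ((2.8)·(2.8) + (-0.2)·(-0.2) + (1.8)·(1.8) + (-2.2)·(-2.2) + (-2.2)·(-2.2)) / 4 = 20.8/4 = 5.2
  s[B,C] = ((2.8)·(1.6) + (-0.2)·(2.6) + (1.8)·(-3.4) + (-2.2)·(-3.4) + (-2.2)·(2.6)) / 4 = -0.4/4 = -0.1
  s[C,C] = ((1.6)·(1.6) + (2.6)·(2.6) + (-3.4)·(-3.4) + (-3.4)·(-3.4) + (2.6)·(2.6)) / 4 = 39.2/4 = 9.8
  Sample standard deviations s_i = √(s[i,i]):
  s(A) = √(6.7) = 2.5884
  s(B) = √(5.2) = 2.2804
  s(C) = √(9.8) = 3.1305

Step 3 — r_{ij} = s_{ij} / (s_i · s_j):
  r[A,A] = 1 (diagonal).
  r[A,B] = -0.95 / (2.5884 · 2.2804) = -0.95 / 5.9025 = -0.1609
  r[A,C] = -1.15 / (2.5884 · 3.1305) = -1.15 / 8.1031 = -0.1419
  r[B,B] = 1 (diagonal).
  r[B,C] = -0.1 / (2.2804 · 3.1305) = -0.1 / 7.1386 = -0.014
  r[C,C] = 1 (diagonal).

R is symmetric with unit diagonal. Assembling:

R = [[1, -0.1609, -0.1419],
 [-0.1609, 1, -0.014],
 [-0.1419, -0.014, 1]]


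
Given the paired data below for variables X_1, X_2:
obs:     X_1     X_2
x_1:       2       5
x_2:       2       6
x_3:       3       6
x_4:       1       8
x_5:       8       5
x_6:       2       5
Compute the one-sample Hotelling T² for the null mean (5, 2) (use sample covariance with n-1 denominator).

Step 1 — sample mean vector:
  mean(X_1) = (2 + 2 + 3 + 1 + 8 + 2) / 6 = 18/6 = 3
  mean(X_2) = (5 + 6 + 6 + 8 + 5 + 5) / 6 = 35/6 = 5.8333
  x̄ = (3, 5.8333),  deviation x̄ - mu_0 = (3, 5.8333) - (5, 2) = (-2, 3.8333).

Step 2 — sample covariance matrix, S[i,j] = (1/(n-1)) · Σ_k (x_{k,i} - mean_i) · (x_{k,j} - mean_j), divisor n-1 = 5:
  S[X_1,X_1] = ((-1)·(-1) + (-1)·(-1) + (0)·(0) + (-2)·(-2) + (5)·(5) + (-1)·(-1)) / 5 = 32/5 = 6.4
  S[X_1,X_2] = ((-1)·(-0.8333) + (-1)·(0.1667) + (0)·(0.1667) + (-2)·(2.1667) + (5)·(-0.8333) + (-1)·(-0.8333)) / 5 = -7/5 = -1.4
  S[X_2,X_2] = ((-0.8333)·(-0.8333) + (0.1667)·(0.1667) + (0.1667)·(0.1667) + (2.1667)·(2.1667) + (-0.8333)·(-0.8333) + (-0.8333)·(-0.8333)) / 5 = 6.8333/5 = 1.3667
  S = [[6.4, -1.4],
 [-1.4, 1.3667]].

Step 3 — invert S. det(S) = 6.4·1.3667 - (-1.4)² = 6.7867.
  S^{-1} = (1/det) · [[d, -b], [-b, a]] = [[0.2014, 0.2063],
 [0.2063, 0.943]].

Step 4 — quadratic form (x̄ - mu_0)^T · S^{-1} · (x̄ - mu_0):
  S^{-1} · (x̄ - mu_0) = (0.388, 3.2024),
  (x̄ - mu_0)^T · [...] = (-2)·(0.388) + (3.8333)·(3.2024) = 11.4997.

Step 5 — scale by n: T² = 6 · 11.4997 = 68.998.

T² ≈ 68.998


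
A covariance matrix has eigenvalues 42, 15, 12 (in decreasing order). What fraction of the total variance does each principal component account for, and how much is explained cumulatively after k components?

Step 1 — total variance = trace(Sigma) = Σ λ_i = 42 + 15 + 12 = 69.

Step 2 — fraction explained by component i = λ_i / Σ λ:
  PC1: 42/69 = 0.6087
  PC2: 15/69 = 0.2174
  PC3: 12/69 = 0.1739

Step 3 — cumulative fraction after k components = (λ_1 + ... + λ_k) / Σ λ:
  k = 1: 42/69 = 0.6087
  k = 2: (42 + 15)/69 = 57/69 = 0.8261
  k = 3: (42 + 15 + 12)/69 = 69/69 = 1

Summary (fraction, with percent):

explained: PC1 0.6087 (60.87%), PC2 0.2174 (21.74%), PC3 0.1739 (17.39%);  cumulative: 0.6087, 0.8261, 1


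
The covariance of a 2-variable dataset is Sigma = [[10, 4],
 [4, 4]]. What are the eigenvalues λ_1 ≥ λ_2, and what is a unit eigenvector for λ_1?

Step 1 — characteristic polynomial of 2×2 Sigma:
  det(Sigma - λI) = λ² - trace · λ + det = 0.
  trace = 10 + 4 = 14, det = 10·4 - (4)² = 24.
Step 2 — discriminant:
  Δ = trace² - 4·det = 196 - 96 = 100.
Step 3 — eigenvalues:
  λ = (trace ± √Δ)/2 = (14 ± 10)/2,
  λ_1 = 12,  λ_2 = 2.

Step 4 — unit eigenvector for λ_1: solve (Sigma - λ_1 I)v = 0. First row:
  (10 - 12)·v_x + (4)·v_y = 0, i.e. (-2)·v_x + (4)·v_y = 0,
  so v ∝ (b, λ_1 - a) = (4, 2) = u.
  ||u|| = √((4)² + (2)²) = √(20) ≈ 4.4721,
  v_1 = u/||u|| ≈ (0.8944, 0.4472) (||v_1|| = 1).

λ_1 = 12,  λ_2 = 2;  v_1 ≈ (0.8944, 0.4472)


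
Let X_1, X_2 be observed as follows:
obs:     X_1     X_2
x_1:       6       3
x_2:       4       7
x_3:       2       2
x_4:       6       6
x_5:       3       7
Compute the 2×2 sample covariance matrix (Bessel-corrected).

Step 1 — column means:
  mean(X_1) = (6 + 4 + 2 + 6 + 3) / 5 = 21/5 = 4.2
  mean(X_2) = (3 + 7 + 2 + 6 + 7) / 5 = 25/5 = 5

Step 2 — sample covariance S[i,j] = (1/(n-1)) · Σ_k (x_{k,i} - mean_i) · (x_{k,j} - mean_j), with n-1 = 4.
  S[X_1,X_1] = ((1.8)·(1.8) + (-0.2)·(-0.2) + (-2.2)·(-2.2) + (1.8)·(1.8) + (-1.2)·(-1.2)) / 4 = 12.8/4 = 3.2
  S[X_1,X_2] = ((1.8)·(-2) + (-0.2)·(2) + (-2.2)·(-3) + (1.8)·(1) + (-1.2)·(2)) / 4 = 2/4 = 0.5
  S[X_2,X_2] = ((-2)·(-2) + (2)·(2) + (-3)·(-3) + (1)·(1) + (2)·(2)) / 4 = 22/4 = 5.5

S is symmetric (S[j,i] = S[i,j]). Assembling:

S = [[3.2, 0.5],
 [0.5, 5.5]]


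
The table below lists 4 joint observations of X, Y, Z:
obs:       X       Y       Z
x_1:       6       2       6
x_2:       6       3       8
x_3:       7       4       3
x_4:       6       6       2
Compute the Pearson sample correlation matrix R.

Step 1 — column means:
  mean(X) = (6 + 6 + 7 + 6) / 4 = 25/4 = 6.25
  mean(Y) = (2 + 3 + 4 + 6) / 4 = 15/4 = 3.75
  mean(Z) = (6 + 8 + 3 + 2) / 4 = 19/4 = 4.75

Step 2 — sample variances and covariances s[i,j] = (1/(n-1)) · Σ_k (x_{k,i} - mean_i) · (x_{k,j} - mean_j), with n-1 = 3:
  s[X,X] = ((-0.25)·(-0.25) + (-0.25)·(-0.25) + (0.75)·(0.75) + (-0.25)·(-0.25)) / 3 = 0.75/3 = 0.25
  s[X,Y] = ((-0.25)·(-1.75) + (-0.25)·(-0.75) + (0.75)·(0.25) + (-0.25)·(2.25)) / 3 = 0.25/3 = 0.0833
  s[X,Z] = ((-0.25)·(1.25) + (-0.25)·(3.25) + (0.75)·(-1.75) + (-0.25)·(-2.75)) / 3 = -1.75/3 = -0.5833
  s[Y,Y] = ((-1.75)·(-1.75) + (-0.75)·(-0.75) + (0.25)·(0.25) + (2.25)·(2.25)) / 3 = 8.75/3 = 2.9167
  s[Y,Z] = ((-1.75)·(1.25) + (-0.75)·(3.25) + (0.25)·(-1.75) + (2.25)·(-2.75)) / 3 = -11.25/3 = -3.75
  s[Z,Z] = ((1.25)·(1.25) + (3.25)·(3.25) + (-1.75)·(-1.75) + (-2.75)·(-2.75)) / 3 = 22.75/3 = 7.5833
  Sample standard deviations s_i = √(s[i,i]):
  s(X) = √(0.25) = 0.5
  s(Y) = √(2.9167) = 1.7078
  s(Z) = √(7.5833) = 2.7538

Step 3 — r_{ij} = s_{ij} / (s_i · s_j):
  r[X,X] = 1 (diagonal).
  r[X,Y] = 0.0833 / (0.5 · 1.7078) = 0.0833 / 0.8539 = 0.0976
  r[X,Z] = -0.5833 / (0.5 · 2.7538) = -0.5833 / 1.3769 = -0.4237
  r[Y,Y] = 1 (diagonal).
  r[Y,Z] = -3.75 / (1.7078 · 2.7538) = -3.75 / 4.703 = -0.7974
  r[Z,Z] = 1 (diagonal).

R is symmetric with unit diagonal. Assembling:

R = [[1, 0.0976, -0.4237],
 [0.0976, 1, -0.7974],
 [-0.4237, -0.7974, 1]]


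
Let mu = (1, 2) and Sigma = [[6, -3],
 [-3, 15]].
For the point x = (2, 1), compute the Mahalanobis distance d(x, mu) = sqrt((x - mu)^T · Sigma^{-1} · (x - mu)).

Step 1 — centre the observation: (x - mu) = (1, -1).

Step 2 — invert Sigma. det(Sigma) = 6·15 - (-3)² = 81.
  Sigma^{-1} = (1/det) · [[d, -b], [-b, a]] = [[0.1852, 0.037],
 [0.037, 0.0741]].

Step 3 — form the quadratic (x - mu)^T · Sigma^{-1} · (x - mu):
  Sigma^{-1} · (x - mu) = (0.1481, -0.037).
  (x - mu)^T · [Sigma^{-1} · (x - mu)] = (1)·(0.1481) + (-1)·(-0.037) = 0.1852.

Step 4 — take square root: d = √(0.1852) ≈ 0.4303.

d(x, mu) = √(0.1852) ≈ 0.4303


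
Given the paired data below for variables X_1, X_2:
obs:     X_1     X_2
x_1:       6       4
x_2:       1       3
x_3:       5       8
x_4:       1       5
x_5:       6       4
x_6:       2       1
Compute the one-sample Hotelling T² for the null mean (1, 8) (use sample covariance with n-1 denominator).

Step 1 — sample mean vector:
  mean(X_1) = (6 + 1 + 5 + 1 + 6 + 2) / 6 = 21/6 = 3.5
  mean(X_2) = (4 + 3 + 8 + 5 + 4 + 1) / 6 = 25/6 = 4.1667
  x̄ = (3.5, 4.1667),  deviation x̄ - mu_0 = (3.5, 4.1667) - (1, 8) = (2.5, -3.8333).

Step 2 — sample covariance matrix, S[i,j] = (1/(n-1)) · Σ_k (x_{k,i} - mean_i) · (x_{k,j} - mean_j), divisor n-1 = 5:
  S[X_1,X_1] = ((2.5)·(2.5) + (-2.5)·(-2.5) + (1.5)·(1.5) + (-2.5)·(-2.5) + (2.5)·(2.5) + (-1.5)·(-1.5)) / 5 = 29.5/5 = 5.9
  S[X_1,X_2] = ((2.5)·(-0.1667) + (-2.5)·(-1.1667) + (1.5)·(3.8333) + (-2.5)·(0.8333) + (2.5)·(-0.1667) + (-1.5)·(-3.1667)) / 5 = 10.5/5 = 2.1
  S[X_2,X_2] = ((-0.1667)·(-0.1667) + (-1.1667)·(-1.1667) + (3.8333)·(3.8333) + (0.8333)·(0.8333) + (-0.1667)·(-0.1667) + (-3.1667)·(-3.1667)) / 5 = 26.8333/5 = 5.3667
  S = [[5.9, 2.1],
 [2.1, 5.3667]].

Step 3 — invert S. det(S) = 5.9·5.3667 - (2.1)² = 27.2533.
  S^{-1} = (1/det) · [[d, -b], [-b, a]] = [[0.1969, -0.0771],
 [-0.0771, 0.2165]].

Step 4 — quadratic form (x̄ - mu_0)^T · S^{-1} · (x̄ - mu_0):
  S^{-1} · (x̄ - mu_0) = (0.7877, -1.0225),
  (x̄ - mu_0)^T · [...] = (2.5)·(0.7877) + (-3.8333)·(-1.0225) = 5.8888.

Step 5 — scale by n: T² = 6 · 5.8888 = 35.3327.

T² ≈ 35.3327


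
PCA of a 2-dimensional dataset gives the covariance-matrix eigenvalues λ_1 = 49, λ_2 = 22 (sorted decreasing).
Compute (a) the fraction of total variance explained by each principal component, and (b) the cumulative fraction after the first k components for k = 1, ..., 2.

Step 1 — total variance = trace(Sigma) = Σ λ_i = 49 + 22 = 71.

Step 2 — fraction explained by component i = λ_i / Σ λ:
  PC1: 49/71 = 0.6901
  PC2: 22/71 = 0.3099

Step 3 — cumulative fraction after k components = (λ_1 + ... + λ_k) / Σ λ:
  k = 1: 49/71 = 0.6901
  k = 2: (49 + 22)/71 = 71/71 = 1

Summary (fraction, with percent):

explained: PC1 0.6901 (69.01%), PC2 0.3099 (30.99%);  cumulative: 0.6901, 1


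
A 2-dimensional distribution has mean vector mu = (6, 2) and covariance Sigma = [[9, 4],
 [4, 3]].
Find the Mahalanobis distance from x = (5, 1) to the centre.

Step 1 — centre the observation: (x - mu) = (-1, -1).

Step 2 — invert Sigma. det(Sigma) = 9·3 - (4)² = 11.
  Sigma^{-1} = (1/det) · [[d, -b], [-b, a]] = [[0.2727, -0.3636],
 [-0.3636, 0.8182]].

Step 3 — form the quadratic (x - mu)^T · Sigma^{-1} · (x - mu):
  Sigma^{-1} · (x - mu) = (0.0909, -0.4545).
  (x - mu)^T · [Sigma^{-1} · (x - mu)] = (-1)·(0.0909) + (-1)·(-0.4545) = 0.3636.

Step 4 — take square root: d = √(0.3636) ≈ 0.603.

d(x, mu) = √(0.3636) ≈ 0.603


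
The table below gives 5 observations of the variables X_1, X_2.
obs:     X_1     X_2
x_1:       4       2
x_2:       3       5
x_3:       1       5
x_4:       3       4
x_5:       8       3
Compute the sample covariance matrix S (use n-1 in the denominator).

Step 1 — column means:
  mean(X_1) = (4 + 3 + 1 + 3 + 8) / 5 = 19/5 = 3.8
  mean(X_2) = (2 + 5 + 5 + 4 + 3) / 5 = 19/5 = 3.8

Step 2 — sample covariance S[i,j] = (1/(n-1)) · Σ_k (x_{k,i} - mean_i) · (x_{k,j} - mean_j), with n-1 = 4.
  S[X_1,X_1] = ((0.2)·(0.2) + (-0.8)·(-0.8) + (-2.8)·(-2.8) + (-0.8)·(-0.8) + (4.2)·(4.2)) / 4 = 26.8/4 = 6.7
  S[X_1,X_2] = ((0.2)·(-1.8) + (-0.8)·(1.2) + (-2.8)·(1.2) + (-0.8)·(0.2) + (4.2)·(-0.8)) / 4 = -8.2/4 = -2.05
  S[X_2,X_2] = ((-1.8)·(-1.8) + (1.2)·(1.2) + (1.2)·(1.2) + (0.2)·(0.2) + (-0.8)·(-0.8)) / 4 = 6.8/4 = 1.7

S is symmetric (S[j,i] = S[i,j]). Assembling:

S = [[6.7, -2.05],
 [-2.05, 1.7]]


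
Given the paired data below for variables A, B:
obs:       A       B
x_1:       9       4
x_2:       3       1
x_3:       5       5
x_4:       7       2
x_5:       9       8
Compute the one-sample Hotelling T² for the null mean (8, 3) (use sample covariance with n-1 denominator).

Step 1 — sample mean vector:
  mean(A) = (9 + 3 + 5 + 7 + 9) / 5 = 33/5 = 6.6
  mean(B) = (4 + 1 + 5 + 2 + 8) / 5 = 20/5 = 4
  x̄ = (6.6, 4),  deviation x̄ - mu_0 = (6.6, 4) - (8, 3) = (-1.4, 1).

Step 2 — sample covariance matrix, S[i,j] = (1/(n-1)) · Σ_k (x_{k,i} - mean_i) · (x_{k,j} - mean_j), divisor n-1 = 4:
  S[A,A] = ((2.4)·(2.4) + (-3.6)·(-3.6) + (-1.6)·(-1.6) + (0.4)·(0.4) + (2.4)·(2.4)) / 4 = 27.2/4 = 6.8
  S[A,B] = ((2.4)·(0) + (-3.6)·(-3) + (-1.6)·(1) + (0.4)·(-2) + (2.4)·(4)) / 4 = 18/4 = 4.5
  S[B,B] = ((0)·(0) + (-3)·(-3) + (1)·(1) + (-2)·(-2) + (4)·(4)) / 4 = 30/4 = 7.5
  S = [[6.8, 4.5],
 [4.5, 7.5]].

Step 3 — invert S. det(S) = 6.8·7.5 - (4.5)² = 30.75.
  S^{-1} = (1/det) · [[d, -b], [-b, a]] = [[0.2439, -0.1463],
 [-0.1463, 0.2211]].

Step 4 — quadratic form (x̄ - mu_0)^T · S^{-1} · (x̄ - mu_0):
  S^{-1} · (x̄ - mu_0) = (-0.4878, 0.426),
  (x̄ - mu_0)^T · [...] = (-1.4)·(-0.4878) + (1)·(0.426) = 1.1089.

Step 5 — scale by n: T² = 5 · 1.1089 = 5.5447.

T² ≈ 5.5447


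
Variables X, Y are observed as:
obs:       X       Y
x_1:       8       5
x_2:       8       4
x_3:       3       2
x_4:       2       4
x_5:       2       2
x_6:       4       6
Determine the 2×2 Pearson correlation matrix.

Step 1 — column means:
  mean(X) = (8 + 8 + 3 + 2 + 2 + 4) / 6 = 27/6 = 4.5
  mean(Y) = (5 + 4 + 2 + 4 + 2 + 6) / 6 = 23/6 = 3.8333

Step 2 — sample variances and covariances s[i,j] = (1/(n-1)) · Σ_k (x_{k,i} - mean_i) · (x_{k,j} - mean_j), with n-1 = 5:
  s[X,X] = ((3.5)·(3.5) + (3.5)·(3.5) + (-1.5)·(-1.5) + (-2.5)·(-2.5) + (-2.5)·(-2.5) + (-0.5)·(-0.5)) / 5 = 39.5/5 = 7.9
  s[X,Y] = ((3.5)·(1.1667) + (3.5)·(0.1667) + (-1.5)·(-1.8333) + (-2.5)·(0.1667) + (-2.5)·(-1.8333) + (-0.5)·(2.1667)) / 5 = 10.5/5 = 2.1
  s[Y,Y] = ((1.1667)·(1.1667) + (0.1667)·(0.1667) + (-1.8333)·(-1.8333) + (0.1667)·(0.1667) + (-1.8333)·(-1.8333) + (2.1667)·(2.1667)) / 5 = 12.8333/5 = 2.5667
  Sample standard deviations s_i = √(s[i,i]):
  s(X) = √(7.9) = 2.8107
  s(Y) = √(2.5667) = 1.6021

Step 3 — r_{ij} = s_{ij} / (s_i · s_j):
  r[X,X] = 1 (diagonal).
  r[X,Y] = 2.1 / (2.8107 · 1.6021) = 2.1 / 4.503 = 0.4664
  r[Y,Y] = 1 (diagonal).

R is symmetric with unit diagonal. Assembling:

R = [[1, 0.4664],
 [0.4664, 1]]


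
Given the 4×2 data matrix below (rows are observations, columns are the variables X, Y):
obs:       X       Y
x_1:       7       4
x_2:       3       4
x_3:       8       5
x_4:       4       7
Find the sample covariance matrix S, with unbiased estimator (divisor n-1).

Step 1 — column means:
  mean(X) = (7 + 3 + 8 + 4) / 4 = 22/4 = 5.5
  mean(Y) = (4 + 4 + 5 + 7) / 4 = 20/4 = 5

Step 2 — sample covariance S[i,j] = (1/(n-1)) · Σ_k (x_{k,i} - mean_i) · (x_{k,j} - mean_j), with n-1 = 3.
  S[X,X] = ((1.5)·(1.5) + (-2.5)·(-2.5) + (2.5)·(2.5) + (-1.5)·(-1.5)) / 3 = 17/3 = 5.6667
  S[X,Y] = ((1.5)·(-1) + (-2.5)·(-1) + (2.5)·(0) + (-1.5)·(2)) / 3 = -2/3 = -0.6667
  S[Y,Y] = ((-1)·(-1) + (-1)·(-1) + (0)·(0) + (2)·(2)) / 3 = 6/3 = 2

S is symmetric (S[j,i] = S[i,j]). Assembling:

S = [[5.6667, -0.6667],
 [-0.6667, 2]]


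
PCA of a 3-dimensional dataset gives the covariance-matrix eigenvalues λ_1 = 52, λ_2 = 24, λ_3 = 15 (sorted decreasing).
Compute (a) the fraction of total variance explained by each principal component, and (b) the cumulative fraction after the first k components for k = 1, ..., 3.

Step 1 — total variance = trace(Sigma) = Σ λ_i = 52 + 24 + 15 = 91.

Step 2 — fraction explained by component i = λ_i / Σ λ:
  PC1: 52/91 = 0.5714
  PC2: 24/91 = 0.2637
  PC3: 15/91 = 0.1648

Step 3 — cumulative fraction after k components = (λ_1 + ... + λ_k) / Σ λ:
  k = 1: 52/91 = 0.5714
  k = 2: (52 + 24)/91 = 76/91 = 0.8352
  k = 3: (52 + 24 + 15)/91 = 91/91 = 1

Summary (fraction, with percent):

explained: PC1 0.5714 (57.14%), PC2 0.2637 (26.37%), PC3 0.1648 (16.48%);  cumulative: 0.5714, 0.8352, 1


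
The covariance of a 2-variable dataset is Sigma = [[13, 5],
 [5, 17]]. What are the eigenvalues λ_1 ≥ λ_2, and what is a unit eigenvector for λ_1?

Step 1 — characteristic polynomial of 2×2 Sigma:
  det(Sigma - λI) = λ² - trace · λ + det = 0.
  trace = 13 + 17 = 30, det = 13·17 - (5)² = 196.
Step 2 — discriminant:
  Δ = trace² - 4·det = 900 - 784 = 116.
Step 3 — eigenvalues:
  λ = (trace ± √Δ)/2 = (30 ± 10.7703)/2,
  λ_1 = 20.3852,  λ_2 = 9.6148.

Step 4 — unit eigenvector for λ_1: solve (Sigma - λ_1 I)v = 0. First row:
  (13 - 20.3852)·v_x + (5)·v_y = 0, i.e. (-7.3852)·v_x + (5)·v_y = 0,
  so v ∝ (b, λ_1 - a) = (5, 7.3852) = u.
  ||u|| = √((5)² + (7.3852)²) = √(79.5407) ≈ 8.9186,
  v_1 = u/||u|| ≈ (0.5606, 0.8281) (||v_1|| = 1).

λ_1 = 20.3852,  λ_2 = 9.6148;  v_1 ≈ (0.5606, 0.8281)


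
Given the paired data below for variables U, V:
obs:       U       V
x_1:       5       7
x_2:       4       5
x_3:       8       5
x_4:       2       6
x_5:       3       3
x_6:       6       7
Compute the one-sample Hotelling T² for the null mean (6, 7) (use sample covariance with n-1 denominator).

Step 1 — sample mean vector:
  mean(U) = (5 + 4 + 8 + 2 + 3 + 6) / 6 = 28/6 = 4.6667
  mean(V) = (7 + 5 + 5 + 6 + 3 + 7) / 6 = 33/6 = 5.5
  x̄ = (4.6667, 5.5),  deviation x̄ - mu_0 = (4.6667, 5.5) - (6, 7) = (-1.3333, -1.5).

Step 2 — sample covariance matrix, S[i,j] = (1/(n-1)) · Σ_k (x_{k,i} - mean_i) · (x_{k,j} - mean_j), divisor n-1 = 5:
  S[U,U] = ((0.3333)·(0.3333) + (-0.6667)·(-0.6667) + (3.3333)·(3.3333) + (-2.6667)·(-2.6667) + (-1.6667)·(-1.6667) + (1.3333)·(1.3333)) / 5 = 23.3333/5 = 4.6667
  S[U,V] = ((0.3333)·(1.5) + (-0.6667)·(-0.5) + (3.3333)·(-0.5) + (-2.6667)·(0.5) + (-1.6667)·(-2.5) + (1.3333)·(1.5)) / 5 = 4/5 = 0.8
  S[V,V] = ((1.5)·(1.5) + (-0.5)·(-0.5) + (-0.5)·(-0.5) + (0.5)·(0.5) + (-2.5)·(-2.5) + (1.5)·(1.5)) / 5 = 11.5/5 = 2.3
  S = [[4.6667, 0.8],
 [0.8, 2.3]].

Step 3 — invert S. det(S) = 4.6667·2.3 - (0.8)² = 10.0933.
  S^{-1} = (1/det) · [[d, -b], [-b, a]] = [[0.2279, -0.0793],
 [-0.0793, 0.4624]].

Step 4 — quadratic form (x̄ - mu_0)^T · S^{-1} · (x̄ - mu_0):
  S^{-1} · (x̄ - mu_0) = (-0.1849, -0.5878),
  (x̄ - mu_0)^T · [...] = (-1.3333)·(-0.1849) + (-1.5)·(-0.5878) = 1.1284.

Step 5 — scale by n: T² = 6 · 1.1284 = 6.7701.

T² ≈ 6.7701


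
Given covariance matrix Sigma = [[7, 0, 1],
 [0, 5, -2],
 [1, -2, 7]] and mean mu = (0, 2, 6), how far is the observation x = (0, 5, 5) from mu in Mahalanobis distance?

Step 1 — centre the observation: (x - mu) = (0, 3, -1).

Step 2 — invert Sigma (cofactor / det for 3×3, or solve directly):
  Sigma^{-1} = [[0.1462, -0.0094, -0.0236],
 [-0.0094, 0.2264, 0.066],
 [-0.0236, 0.066, 0.1651]].

Step 3 — form the quadratic (x - mu)^T · Sigma^{-1} · (x - mu):
  Sigma^{-1} · (x - mu) = (-0.0047, 0.6132, 0.033).
  (x - mu)^T · [Sigma^{-1} · (x - mu)] = (0)·(-0.0047) + (3)·(0.6132) + (-1)·(0.033) = 1.8066.

Step 4 — take square root: d = √(1.8066) ≈ 1.3441.

d(x, mu) = √(1.8066) ≈ 1.3441


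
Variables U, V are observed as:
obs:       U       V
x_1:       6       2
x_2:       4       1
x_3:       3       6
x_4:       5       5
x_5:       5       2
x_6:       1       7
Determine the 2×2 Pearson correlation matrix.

Step 1 — column means:
  mean(U) = (6 + 4 + 3 + 5 + 5 + 1) / 6 = 24/6 = 4
  mean(V) = (2 + 1 + 6 + 5 + 2 + 7) / 6 = 23/6 = 3.8333

Step 2 — sample variances and covariances s[i,j] = (1/(n-1)) · Σ_k (x_{k,i} - mean_i) · (x_{k,j} - mean_j), with n-1 = 5:
  s[U,U] = ((2)·(2) + (0)·(0) + (-1)·(-1) + (1)·(1) + (1)·(1) + (-3)·(-3)) / 5 = 16/5 = 3.2
  s[U,V] = ((2)·(-1.8333) + (0)·(-2.8333) + (-1)·(2.1667) + (1)·(1.1667) + (1)·(-1.8333) + (-3)·(3.1667)) / 5 = -16/5 = -3.2
  s[V,V] = ((-1.8333)·(-1.8333) + (-2.8333)·(-2.8333) + (2.1667)·(2.1667) + (1.1667)·(1.1667) + (-1.8333)·(-1.8333) + (3.1667)·(3.1667)) / 5 = 30.8333/5 = 6.1667
  Sample standard deviations s_i = √(s[i,i]):
  s(U) = √(3.2) = 1.7889
  s(V) = √(6.1667) = 2.4833

Step 3 — r_{ij} = s_{ij} / (s_i · s_j):
  r[U,U] = 1 (diagonal).
  r[U,V] = -3.2 / (1.7889 · 2.4833) = -3.2 / 4.4422 = -0.7204
  r[V,V] = 1 (diagonal).

R is symmetric with unit diagonal. Assembling:

R = [[1, -0.7204],
 [-0.7204, 1]]


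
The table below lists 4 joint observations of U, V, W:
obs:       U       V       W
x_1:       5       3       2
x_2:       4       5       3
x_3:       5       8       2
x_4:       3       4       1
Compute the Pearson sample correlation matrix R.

Step 1 — column means:
  mean(U) = (5 + 4 + 5 + 3) / 4 = 17/4 = 4.25
  mean(V) = (3 + 5 + 8 + 4) / 4 = 20/4 = 5
  mean(W) = (2 + 3 + 2 + 1) / 4 = 8/4 = 2

Step 2 — sample variances and covariances s[i,j] = (1/(n-1)) · Σ_k (x_{k,i} - mean_i) · (x_{k,j} - mean_j), with n-1 = 3:
  s[U,U] = ((0.75)·(0.75) + (-0.25)·(-0.25) + (0.75)·(0.75) + (-1.25)·(-1.25)) / 3 = 2.75/3 = 0.9167
  s[U,V] = ((0.75)·(-2) + (-0.25)·(0) + (0.75)·(3) + (-1.25)·(-1)) / 3 = 2/3 = 0.6667
  s[U,W] = ((0.75)·(0) + (-0.25)·(1) + (0.75)·(0) + (-1.25)·(-1)) / 3 = 1/3 = 0.3333
  s[V,V] = ((-2)·(-2) + (0)·(0) + (3)·(3) + (-1)·(-1)) / 3 = 14/3 = 4.6667
  s[V,W] = ((-2)·(0) + (0)·(1) + (3)·(0) + (-1)·(-1)) / 3 = 1/3 = 0.3333
  s[W,W] = ((0)·(0) + (1)·(1) + (0)·(0) + (-1)·(-1)) / 3 = 2/3 = 0.6667
  Sample standard deviations s_i = √(s[i,i]):
  s(U) = √(0.9167) = 0.9574
  s(V) = √(4.6667) = 2.1602
  s(W) = √(0.6667) = 0.8165

Step 3 — r_{ij} = s_{ij} / (s_i · s_j):
  r[U,U] = 1 (diagonal).
  r[U,V] = 0.6667 / (0.9574 · 2.1602) = 0.6667 / 2.0683 = 0.3223
  r[U,W] = 0.3333 / (0.9574 · 0.8165) = 0.3333 / 0.7817 = 0.4264
  r[V,V] = 1 (diagonal).
  r[V,W] = 0.3333 / (2.1602 · 0.8165) = 0.3333 / 1.7638 = 0.189
  r[W,W] = 1 (diagonal).

R is symmetric with unit diagonal. Assembling:

R = [[1, 0.3223, 0.4264],
 [0.3223, 1, 0.189],
 [0.4264, 0.189, 1]]


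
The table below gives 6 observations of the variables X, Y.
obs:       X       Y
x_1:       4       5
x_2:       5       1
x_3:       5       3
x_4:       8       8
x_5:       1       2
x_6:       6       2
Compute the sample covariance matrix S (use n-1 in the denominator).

Step 1 — column means:
  mean(X) = (4 + 5 + 5 + 8 + 1 + 6) / 6 = 29/6 = 4.8333
  mean(Y) = (5 + 1 + 3 + 8 + 2 + 2) / 6 = 21/6 = 3.5

Step 2 — sample covariance S[i,j] = (1/(n-1)) · Σ_k (x_{k,i} - mean_i) · (x_{k,j} - mean_j), with n-1 = 5.
  S[X,X] = ((-0.8333)·(-0.8333) + (0.1667)·(0.1667) + (0.1667)·(0.1667) + (3.1667)·(3.1667) + (-3.8333)·(-3.8333) + (1.1667)·(1.1667)) / 5 = 26.8333/5 = 5.3667
  S[X,Y] = ((-0.8333)·(1.5) + (0.1667)·(-2.5) + (0.1667)·(-0.5) + (3.1667)·(4.5) + (-3.8333)·(-1.5) + (1.1667)·(-1.5)) / 5 = 16.5/5 = 3.3
  S[Y,Y] = ((1.5)·(1.5) + (-2.5)·(-2.5) + (-0.5)·(-0.5) + (4.5)·(4.5) + (-1.5)·(-1.5) + (-1.5)·(-1.5)) / 5 = 33.5/5 = 6.7

S is symmetric (S[j,i] = S[i,j]). Assembling:

S = [[5.3667, 3.3],
 [3.3, 6.7]]


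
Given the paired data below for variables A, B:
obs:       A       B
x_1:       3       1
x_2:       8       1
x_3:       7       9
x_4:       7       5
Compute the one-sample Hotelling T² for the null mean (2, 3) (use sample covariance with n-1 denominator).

Step 1 — sample mean vector:
  mean(A) = (3 + 8 + 7 + 7) / 4 = 25/4 = 6.25
  mean(B) = (1 + 1 + 9 + 5) / 4 = 16/4 = 4
  x̄ = (6.25, 4),  deviation x̄ - mu_0 = (6.25, 4) - (2, 3) = (4.25, 1).

Step 2 — sample covariance matrix, S[i,j] = (1/(n-1)) · Σ_k (x_{k,i} - mean_i) · (x_{k,j} - mean_j), divisor n-1 = 3:
  S[A,A] = ((-3.25)·(-3.25) + (1.75)·(1.75) + (0.75)·(0.75) + (0.75)·(0.75)) / 3 = 14.75/3 = 4.9167
  S[A,B] = ((-3.25)·(-3) + (1.75)·(-3) + (0.75)·(5) + (0.75)·(1)) / 3 = 9/3 = 3
  S[B,B] = ((-3)·(-3) + (-3)·(-3) + (5)·(5) + (1)·(1)) / 3 = 44/3 = 14.6667
  S = [[4.9167, 3],
 [3, 14.6667]].

Step 3 — invert S. det(S) = 4.9167·14.6667 - (3)² = 63.1111.
  S^{-1} = (1/det) · [[d, -b], [-b, a]] = [[0.2324, -0.0475],
 [-0.0475, 0.0779]].

Step 4 — quadratic form (x̄ - mu_0)^T · S^{-1} · (x̄ - mu_0):
  S^{-1} · (x̄ - mu_0) = (0.9401, -0.1241),
  (x̄ - mu_0)^T · [...] = (4.25)·(0.9401) + (1)·(-0.1241) = 3.8715.

Step 5 — scale by n: T² = 4 · 3.8715 = 15.4859.

T² ≈ 15.4859


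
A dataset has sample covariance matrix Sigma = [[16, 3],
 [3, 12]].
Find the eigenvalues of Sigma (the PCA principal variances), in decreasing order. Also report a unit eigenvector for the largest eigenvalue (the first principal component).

Step 1 — characteristic polynomial of 2×2 Sigma:
  det(Sigma - λI) = λ² - trace · λ + det = 0.
  trace = 16 + 12 = 28, det = 16·12 - (3)² = 183.
Step 2 — discriminant:
  Δ = trace² - 4·det = 784 - 732 = 52.
Step 3 — eigenvalues:
  λ = (trace ± √Δ)/2 = (28 ± 7.2111)/2,
  λ_1 = 17.6056,  λ_2 = 10.3944.

Step 4 — unit eigenvector for λ_1: solve (Sigma - λ_1 I)v = 0. First row:
  (16 - 17.6056)·v_x + (3)·v_y = 0, i.e. (-1.6056)·v_x + (3)·v_y = 0,
  so v ∝ (b, λ_1 - a) = (3, 1.6056) = u.
  ||u|| = √((3)² + (1.6056)²) = √(11.5778) ≈ 3.4026,
  v_1 = u/||u|| ≈ (0.8817, 0.4719) (||v_1|| = 1).

λ_1 = 17.6056,  λ_2 = 10.3944;  v_1 ≈ (0.8817, 0.4719)


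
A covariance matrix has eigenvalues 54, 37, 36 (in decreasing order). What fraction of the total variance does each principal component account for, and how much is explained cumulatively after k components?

Step 1 — total variance = trace(Sigma) = Σ λ_i = 54 + 37 + 36 = 127.

Step 2 — fraction explained by component i = λ_i / Σ λ:
  PC1: 54/127 = 0.4252
  PC2: 37/127 = 0.2913
  PC3: 36/127 = 0.2835

Step 3 — cumulative fraction after k components = (λ_1 + ... + λ_k) / Σ λ:
  k = 1: 54/127 = 0.4252
  k = 2: (54 + 37)/127 = 91/127 = 0.7165
  k = 3: (54 + 37 + 36)/127 = 127/127 = 1

Summary (fraction, with percent):

explained: PC1 0.4252 (42.52%), PC2 0.2913 (29.13%), PC3 0.2835 (28.35%);  cumulative: 0.4252, 0.7165, 1


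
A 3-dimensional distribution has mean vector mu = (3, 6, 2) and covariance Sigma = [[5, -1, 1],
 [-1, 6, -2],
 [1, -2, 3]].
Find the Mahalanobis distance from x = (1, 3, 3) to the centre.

Step 1 — centre the observation: (x - mu) = (-2, -3, 1).

Step 2 — invert Sigma (cofactor / det for 3×3, or solve directly):
  Sigma^{-1} = [[0.2154, 0.0154, -0.0615],
 [0.0154, 0.2154, 0.1385],
 [-0.0615, 0.1385, 0.4462]].

Step 3 — form the quadratic (x - mu)^T · Sigma^{-1} · (x - mu):
  Sigma^{-1} · (x - mu) = (-0.5385, -0.5385, 0.1538).
  (x - mu)^T · [Sigma^{-1} · (x - mu)] = (-2)·(-0.5385) + (-3)·(-0.5385) + (1)·(0.1538) = 2.8462.

Step 4 — take square root: d = √(2.8462) ≈ 1.6871.

d(x, mu) = √(2.8462) ≈ 1.6871


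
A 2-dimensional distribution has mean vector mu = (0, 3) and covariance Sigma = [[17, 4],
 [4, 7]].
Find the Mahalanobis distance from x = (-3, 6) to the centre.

Step 1 — centre the observation: (x - mu) = (-3, 3).

Step 2 — invert Sigma. det(Sigma) = 17·7 - (4)² = 103.
  Sigma^{-1} = (1/det) · [[d, -b], [-b, a]] = [[0.068, -0.0388],
 [-0.0388, 0.165]].

Step 3 — form the quadratic (x - mu)^T · Sigma^{-1} · (x - mu):
  Sigma^{-1} · (x - mu) = (-0.3204, 0.6117).
  (x - mu)^T · [Sigma^{-1} · (x - mu)] = (-3)·(-0.3204) + (3)·(0.6117) = 2.7961.

Step 4 — take square root: d = √(2.7961) ≈ 1.6722.

d(x, mu) = √(2.7961) ≈ 1.6722


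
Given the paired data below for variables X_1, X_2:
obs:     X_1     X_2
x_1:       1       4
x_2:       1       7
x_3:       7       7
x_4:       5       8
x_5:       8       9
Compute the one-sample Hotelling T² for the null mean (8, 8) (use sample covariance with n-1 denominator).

Step 1 — sample mean vector:
  mean(X_1) = (1 + 1 + 7 + 5 + 8) / 5 = 22/5 = 4.4
  mean(X_2) = (4 + 7 + 7 + 8 + 9) / 5 = 35/5 = 7
  x̄ = (4.4, 7),  deviation x̄ - mu_0 = (4.4, 7) - (8, 8) = (-3.6, -1).

Step 2 — sample covariance matrix, S[i,j] = (1/(n-1)) · Σ_k (x_{k,i} - mean_i) · (x_{k,j} - mean_j), divisor n-1 = 4:
  S[X_1,X_1] = ((-3.4)·(-3.4) + (-3.4)·(-3.4) + (2.6)·(2.6) + (0.6)·(0.6) + (3.6)·(3.6)) / 4 = 43.2/4 = 10.8
  S[X_1,X_2] = ((-3.4)·(-3) + (-3.4)·(0) + (2.6)·(0) + (0.6)·(1) + (3.6)·(2)) / 4 = 18/4 = 4.5
  S[X_2,X_2] = ((-3)·(-3) + (0)·(0) + (0)·(0) + (1)·(1) + (2)·(2)) / 4 = 14/4 = 3.5
  S = [[10.8, 4.5],
 [4.5, 3.5]].

Step 3 — invert S. det(S) = 10.8·3.5 - (4.5)² = 17.55.
  S^{-1} = (1/det) · [[d, -b], [-b, a]] = [[0.1994, -0.2564],
 [-0.2564, 0.6154]].

Step 4 — quadratic form (x̄ - mu_0)^T · S^{-1} · (x̄ - mu_0):
  S^{-1} · (x̄ - mu_0) = (-0.4615, 0.3077),
  (x̄ - mu_0)^T · [...] = (-3.6)·(-0.4615) + (-1)·(0.3077) = 1.3538.

Step 5 — scale by n: T² = 5 · 1.3538 = 6.7692.

T² ≈ 6.7692


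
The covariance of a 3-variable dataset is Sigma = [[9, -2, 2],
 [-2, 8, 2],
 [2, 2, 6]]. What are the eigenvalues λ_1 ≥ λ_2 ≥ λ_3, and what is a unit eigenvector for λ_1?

Step 1 — characteristic polynomial p(λ) = det(λI - Sigma) = λ³ - tr·λ² + c_1·λ - det, where tr = trace, c_1 = sum of the principal 2×2 minors, det = det(Sigma):
  tr = 9 + 8 + 6 = 23,
  c_1 = (9·8 - (-2)²) + (9·6 - (2)²) + (8·6 - (2)²) = 68 + 50 + 44 = 162,
  det = 9·(8·6 - (2)²) - (-2)·((-2)·6 - (2)·(2)) + (2)·((-2)·(2) - 8·(2)) = 9·(44) - (-2)·(-16) + (2)·(-20) = 324.
  So p(λ) = λ³ - 23λ² + 162λ - 324.
Step 2 — look for an integer root (rational root theorem: any rational root is an integer divisor of 324). Testing λ = 9:
  p(9) = 729 - 1863 + 1458 - 324 = 0  ✓
  Dividing out (λ - 9): p(λ) = (λ - 9)(λ² - 14λ + 36).
Step 3 — remaining eigenvalues from the quadratic λ² - 14λ + 36 = 0:
  Δ = 14² - 4·36 = 196 - 144 = 52,  λ = (14 ± √52)/2 = (14 ± 7.2111)/2 ≈ 10.6056 or 3.3944.
  Sorted: λ_1 = 10.6056,  λ_2 = 9,  λ_3 = 3.3944  (check: sum = 23 = tr ✓).

Step 4 — unit eigenvector for λ_1 ≈ 10.6056: v spans the null space of (Sigma - λ_1 I), whose rows are
  r_1 = (-1.6056, -2, 2),  r_2 = (-2, -2.6056, 2),  r_3 = (2, 2, -4.6056).
  v is orthogonal to every row, so take v ∝ r_1 × r_2 = ((-2)·(2) - (2)·(-2.6056), (2)·(-2) - (-1.6056)·(2), (-1.6056)·(-2.6056) - (-2)·(-2)) ≈ (1.2111, -0.7889, 0.1833).
  Let u = (1.2111, -0.7889, 0.1833).
  ||u|| = √((1.2111)² + (-0.7889)² + (0.1833)²) = √(2.1227) ≈ 1.457,  v_1 = u/||u|| ≈ (0.8313, -0.5415, 0.1258) (||v_1|| = 1).

λ_1 = 10.6056,  λ_2 = 9,  λ_3 = 3.3944;  v_1 ≈ (0.8313, -0.5415, 0.1258)


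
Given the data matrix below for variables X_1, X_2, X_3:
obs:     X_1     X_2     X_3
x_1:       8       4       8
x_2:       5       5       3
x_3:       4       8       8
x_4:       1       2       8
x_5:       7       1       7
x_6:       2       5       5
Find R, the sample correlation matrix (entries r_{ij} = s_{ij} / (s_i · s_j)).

Step 1 — column means:
  mean(X_1) = (8 + 5 + 4 + 1 + 7 + 2) / 6 = 27/6 = 4.5
  mean(X_2) = (4 + 5 + 8 + 2 + 1 + 5) / 6 = 25/6 = 4.1667
  mean(X_3) = (8 + 3 + 8 + 8 + 7 + 5) / 6 = 39/6 = 6.5

Step 2 — sample variances and covariances s[i,j] = (1/(n-1)) · Σ_k (x_{k,i} - mean_i) · (x_{k,j} - mean_j), with n-1 = 5:
  s[X_1,X_1] = ((3.5)·(3.5) + (0.5)·(0.5) + (-0.5)·(-0.5) + (-3.5)·(-3.5) + (2.5)·(2.5) + (-2.5)·(-2.5)) / 5 = 37.5/5 = 7.5
  s[X_1,X_2] = ((3.5)·(-0.1667) + (0.5)·(0.8333) + (-0.5)·(3.8333) + (-3.5)·(-2.1667) + (2.5)·(-3.1667) + (-2.5)·(0.8333)) / 5 = -4.5/5 = -0.9
  s[X_1,X_3] = ((3.5)·(1.5) + (0.5)·(-3.5) + (-0.5)·(1.5) + (-3.5)·(1.5) + (2.5)·(0.5) + (-2.5)·(-1.5)) / 5 = 2.5/5 = 0.5
  s[X_2,X_2] = ((-0.1667)·(-0.1667) + (0.8333)·(0.8333) + (3.8333)·(3.8333) + (-2.1667)·(-2.1667) + (-3.1667)·(-3.1667) + (0.8333)·(0.8333)) / 5 = 30.8333/5 = 6.1667
  s[X_2,X_3] = ((-0.1667)·(1.5) + (0.8333)·(-3.5) + (3.8333)·(1.5) + (-2.1667)·(1.5) + (-3.1667)·(0.5) + (0.8333)·(-1.5)) / 5 = -3.5/5 = -0.7
  s[X_3,X_3] = ((1.5)·(1.5) + (-3.5)·(-3.5) + (1.5)·(1.5) + (1.5)·(1.5) + (0.5)·(0.5) + (-1.5)·(-1.5)) / 5 = 21.5/5 = 4.3
  Sample standard deviations s_i = √(s[i,i]):
  s(X_1) = √(7.5) = 2.7386
  s(X_2) = √(6.1667) = 2.4833
  s(X_3) = √(4.3) = 2.0736

Step 3 — r_{ij} = s_{ij} / (s_i · s_j):
  r[X_1,X_1] = 1 (diagonal).
  r[X_1,X_2] = -0.9 / (2.7386 · 2.4833) = -0.9 / 6.8007 = -0.1323
  r[X_1,X_3] = 0.5 / (2.7386 · 2.0736) = 0.5 / 5.6789 = 0.088
  r[X_2,X_2] = 1 (diagonal).
  r[X_2,X_3] = -0.7 / (2.4833 · 2.0736) = -0.7 / 5.1494 = -0.1359
  r[X_3,X_3] = 1 (diagonal).

R is symmetric with unit diagonal. Assembling:

R = [[1, -0.1323, 0.088],
 [-0.1323, 1, -0.1359],
 [0.088, -0.1359, 1]]


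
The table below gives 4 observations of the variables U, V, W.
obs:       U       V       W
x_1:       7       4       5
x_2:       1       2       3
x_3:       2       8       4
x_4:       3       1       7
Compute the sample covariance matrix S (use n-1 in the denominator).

Step 1 — column means:
  mean(U) = (7 + 1 + 2 + 3) / 4 = 13/4 = 3.25
  mean(V) = (4 + 2 + 8 + 1) / 4 = 15/4 = 3.75
  mean(W) = (5 + 3 + 4 + 7) / 4 = 19/4 = 4.75

Step 2 — sample covariance S[i,j] = (1/(n-1)) · Σ_k (x_{k,i} - mean_i) · (x_{k,j} - mean_j), with n-1 = 3.
  S[U,U] = ((3.75)·(3.75) + (-2.25)·(-2.25) + (-1.25)·(-1.25) + (-0.25)·(-0.25)) / 3 = 20.75/3 = 6.9167
  S[U,V] = ((3.75)·(0.25) + (-2.25)·(-1.75) + (-1.25)·(4.25) + (-0.25)·(-2.75)) / 3 = 0.25/3 = 0.0833
  S[U,W] = ((3.75)·(0.25) + (-2.25)·(-1.75) + (-1.25)·(-0.75) + (-0.25)·(2.25)) / 3 = 5.25/3 = 1.75
  S[V,V] = ((0.25)·(0.25) + (-1.75)·(-1.75) + (4.25)·(4.25) + (-2.75)·(-2.75)) / 3 = 28.75/3 = 9.5833
  S[V,W] = ((0.25)·(0.25) + (-1.75)·(-1.75) + (4.25)·(-0.75) + (-2.75)·(2.25)) / 3 = -6.25/3 = -2.0833
  S[W,W] = ((0.25)·(0.25) + (-1.75)·(-1.75) + (-0.75)·(-0.75) + (2.25)·(2.25)) / 3 = 8.75/3 = 2.9167

S is symmetric (S[j,i] = S[i,j]). Assembling:

S = [[6.9167, 0.0833, 1.75],
 [0.0833, 9.5833, -2.0833],
 [1.75, -2.0833, 2.9167]]


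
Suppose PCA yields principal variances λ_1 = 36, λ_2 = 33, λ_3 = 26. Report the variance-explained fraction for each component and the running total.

Step 1 — total variance = trace(Sigma) = Σ λ_i = 36 + 33 + 26 = 95.

Step 2 — fraction explained by component i = λ_i / Σ λ:
  PC1: 36/95 = 0.3789
  PC2: 33/95 = 0.3474
  PC3: 26/95 = 0.2737

Step 3 — cumulative fraction after k components = (λ_1 + ... + λ_k) / Σ λ:
  k = 1: 36/95 = 0.3789
  k = 2: (36 + 33)/95 = 69/95 = 0.7263
  k = 3: (36 + 33 + 26)/95 = 95/95 = 1

Summary (fraction, with percent):

explained: PC1 0.3789 (37.89%), PC2 0.3474 (34.74%), PC3 0.2737 (27.37%);  cumulative: 0.3789, 0.7263, 1


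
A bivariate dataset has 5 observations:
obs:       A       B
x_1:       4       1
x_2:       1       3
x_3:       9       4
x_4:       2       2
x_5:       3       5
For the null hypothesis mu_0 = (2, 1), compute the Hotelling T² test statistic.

Step 1 — sample mean vector:
  mean(A) = (4 + 1 + 9 + 2 + 3) / 5 = 19/5 = 3.8
  mean(B) = (1 + 3 + 4 + 2 + 5) / 5 = 15/5 = 3
  x̄ = (3.8, 3),  deviation x̄ - mu_0 = (3.8, 3) - (2, 1) = (1.8, 2).

Step 2 — sample covariance matrix, S[i,j] = (1/(n-1)) · Σ_k (x_{k,i} - mean_i) · (x_{k,j} - mean_j), divisor n-1 = 4:
  S[A,A] = ((0.2)·(0.2) + (-2.8)·(-2.8) + (5.2)·(5.2) + (-1.8)·(-1.8) + (-0.8)·(-0.8)) / 4 = 38.8/4 = 9.7
  S[A,B] = ((0.2)·(-2) + (-2.8)·(0) + (5.2)·(1) + (-1.8)·(-1) + (-0.8)·(2)) / 4 = 5/4 = 1.25
  S[B,B] = ((-2)·(-2) + (0)·(0) + (1)·(1) + (-1)·(-1) + (2)·(2)) / 4 = 10/4 = 2.5
  S = [[9.7, 1.25],
 [1.25, 2.5]].

Step 3 — invert S. det(S) = 9.7·2.5 - (1.25)² = 22.6875.
  S^{-1} = (1/det) · [[d, -b], [-b, a]] = [[0.1102, -0.0551],
 [-0.0551, 0.4275]].

Step 4 — quadratic form (x̄ - mu_0)^T · S^{-1} · (x̄ - mu_0):
  S^{-1} · (x̄ - mu_0) = (0.0882, 0.7559),
  (x̄ - mu_0)^T · [...] = (1.8)·(0.0882) + (2)·(0.7559) = 1.6705.

Step 5 — scale by n: T² = 5 · 1.6705 = 8.3526.

T² ≈ 8.3526


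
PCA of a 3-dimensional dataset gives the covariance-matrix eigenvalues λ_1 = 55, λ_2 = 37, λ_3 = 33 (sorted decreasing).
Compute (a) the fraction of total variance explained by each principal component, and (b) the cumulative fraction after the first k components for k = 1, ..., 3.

Step 1 — total variance = trace(Sigma) = Σ λ_i = 55 + 37 + 33 = 125.

Step 2 — fraction explained by component i = λ_i / Σ λ:
  PC1: 55/125 = 0.44
  PC2: 37/125 = 0.296
  PC3: 33/125 = 0.264

Step 3 — cumulative fraction after k components = (λ_1 + ... + λ_k) / Σ λ:
  k = 1: 55/125 = 0.44
  k = 2: (55 + 37)/125 = 92/125 = 0.736
  k = 3: (55 + 37 + 33)/125 = 125/125 = 1

Summary (fraction, with percent):

explained: PC1 0.44 (44%), PC2 0.296 (29.6%), PC3 0.264 (26.4%);  cumulative: 0.44, 0.736, 1


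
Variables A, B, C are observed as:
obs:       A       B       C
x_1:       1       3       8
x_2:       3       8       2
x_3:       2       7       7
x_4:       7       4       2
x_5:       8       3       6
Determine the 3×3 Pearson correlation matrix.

Step 1 — column means:
  mean(A) = (1 + 3 + 2 + 7 + 8) / 5 = 21/5 = 4.2
  mean(B) = (3 + 8 + 7 + 4 + 3) / 5 = 25/5 = 5
  mean(C) = (8 + 2 + 7 + 2 + 6) / 5 = 25/5 = 5

Step 2 — sample variances and covariances s[i,j] = (1/(n-1)) · Σ_k (x_{k,i} - mean_i) · (x_{k,j} - mean_j), with n-1 = 4:
  s[A,A] = ((-3.2)·(-3.2) + (-1.2)·(-1.2) + (-2.2)·(-2.2) + (2.8)·(2.8) + (3.8)·(3.8)) / 4 = 38.8/4 = 9.7
  s[A,B] = ((-3.2)·(-2) + (-1.2)·(3) + (-2.2)·(2) + (2.8)·(-1) + (3.8)·(-2)) / 4 = -12/4 = -3
  s[A,C] = ((-3.2)·(3) + (-1.2)·(-3) + (-2.2)·(2) + (2.8)·(-3) + (3.8)·(1)) / 4 = -15/4 = -3.75
  s[B,B] = ((-2)·(-2) + (3)·(3) + (2)·(2) + (-1)·(-1) + (-2)·(-2)) / 4 = 22/4 = 5.5
  s[B,C] = ((-2)·(3) + (3)·(-3) + (2)·(2) + (-1)·(-3) + (-2)·(1)) / 4 = -10/4 = -2.5
  s[C,C] = ((3)·(3) + (-3)·(-3) + (2)·(2) + (-3)·(-3) + (1)·(1)) / 4 = 32/4 = 8
  Sample standard deviations s_i = √(s[i,i]):
  s(A) = √(9.7) = 3.1145
  s(B) = √(5.5) = 2.3452
  s(C) = √(8) = 2.8284

Step 3 — r_{ij} = s_{ij} / (s_i · s_j):
  r[A,A] = 1 (diagonal).
  r[A,B] = -3 / (3.1145 · 2.3452) = -3 / 7.3041 = -0.4107
  r[A,C] = -3.75 / (3.1145 · 2.8284) = -3.75 / 8.8091 = -0.4257
  r[B,B] = 1 (diagonal).
  r[B,C] = -2.5 / (2.3452 · 2.8284) = -2.5 / 6.6332 = -0.3769
  r[C,C] = 1 (diagonal).

R is symmetric with unit diagonal. Assembling:

R = [[1, -0.4107, -0.4257],
 [-0.4107, 1, -0.3769],
 [-0.4257, -0.3769, 1]]


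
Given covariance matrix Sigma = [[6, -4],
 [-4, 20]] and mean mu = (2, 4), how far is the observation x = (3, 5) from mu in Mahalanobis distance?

Step 1 — centre the observation: (x - mu) = (1, 1).

Step 2 — invert Sigma. det(Sigma) = 6·20 - (-4)² = 104.
  Sigma^{-1} = (1/det) · [[d, -b], [-b, a]] = [[0.1923, 0.0385],
 [0.0385, 0.0577]].

Step 3 — form the quadratic (x - mu)^T · Sigma^{-1} · (x - mu):
  Sigma^{-1} · (x - mu) = (0.2308, 0.0962).
  (x - mu)^T · [Sigma^{-1} · (x - mu)] = (1)·(0.2308) + (1)·(0.0962) = 0.3269.

Step 4 — take square root: d = √(0.3269) ≈ 0.5718.

d(x, mu) = √(0.3269) ≈ 0.5718
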